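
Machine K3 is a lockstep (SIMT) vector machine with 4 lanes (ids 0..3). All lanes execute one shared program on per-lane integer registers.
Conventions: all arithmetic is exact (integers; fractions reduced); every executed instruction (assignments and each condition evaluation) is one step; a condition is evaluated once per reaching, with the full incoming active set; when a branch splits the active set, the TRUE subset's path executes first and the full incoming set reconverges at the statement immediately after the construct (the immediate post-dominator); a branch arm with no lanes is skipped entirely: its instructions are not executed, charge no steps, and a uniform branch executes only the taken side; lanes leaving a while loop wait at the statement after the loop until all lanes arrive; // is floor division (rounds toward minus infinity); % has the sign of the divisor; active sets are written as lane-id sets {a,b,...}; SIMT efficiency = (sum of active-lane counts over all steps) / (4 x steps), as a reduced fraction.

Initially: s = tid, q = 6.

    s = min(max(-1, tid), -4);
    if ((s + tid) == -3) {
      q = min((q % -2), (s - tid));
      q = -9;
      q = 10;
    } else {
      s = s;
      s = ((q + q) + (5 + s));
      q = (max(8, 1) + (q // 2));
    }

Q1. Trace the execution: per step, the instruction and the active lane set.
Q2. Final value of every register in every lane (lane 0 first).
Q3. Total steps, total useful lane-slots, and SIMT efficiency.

step 0: s <- min(max(-1, tid), -4)   {0,1,2,3}
step 1: eval ((s + tid) == -3)       {0,1,2,3}
step 2: q <- min((q % -2), (s - tid)) {1}
step 3: q <- -9                      {1}
step 4: q <- 10                      {1}
step 5: s <- s                       {0,2,3}
step 6: s <- ((q + q) + (5 + s))     {0,2,3}
step 7: q <- (max(8, 1) + (q // 2))  {0,2,3}

Answer: 8 steps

s: 13,-4,13,13
q: 11,10,11,11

steps = 8; useful = 20; efficiency = 20/32 = 5/8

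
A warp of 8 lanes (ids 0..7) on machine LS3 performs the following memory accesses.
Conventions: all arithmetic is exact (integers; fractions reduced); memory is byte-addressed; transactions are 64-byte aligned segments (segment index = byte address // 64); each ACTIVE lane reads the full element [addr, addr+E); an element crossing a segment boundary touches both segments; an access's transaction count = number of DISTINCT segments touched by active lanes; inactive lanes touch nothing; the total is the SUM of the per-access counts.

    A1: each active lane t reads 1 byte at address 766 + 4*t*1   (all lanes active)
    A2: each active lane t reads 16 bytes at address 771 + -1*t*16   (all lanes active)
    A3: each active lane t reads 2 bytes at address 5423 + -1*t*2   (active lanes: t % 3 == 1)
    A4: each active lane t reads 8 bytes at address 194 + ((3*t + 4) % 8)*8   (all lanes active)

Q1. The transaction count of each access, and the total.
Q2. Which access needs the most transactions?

A1: 2 transactions
A2: 3 transactions
A3: 1 transaction
A4: 2 transactions

Answer: 2,3,1,2; total 8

Answer: A2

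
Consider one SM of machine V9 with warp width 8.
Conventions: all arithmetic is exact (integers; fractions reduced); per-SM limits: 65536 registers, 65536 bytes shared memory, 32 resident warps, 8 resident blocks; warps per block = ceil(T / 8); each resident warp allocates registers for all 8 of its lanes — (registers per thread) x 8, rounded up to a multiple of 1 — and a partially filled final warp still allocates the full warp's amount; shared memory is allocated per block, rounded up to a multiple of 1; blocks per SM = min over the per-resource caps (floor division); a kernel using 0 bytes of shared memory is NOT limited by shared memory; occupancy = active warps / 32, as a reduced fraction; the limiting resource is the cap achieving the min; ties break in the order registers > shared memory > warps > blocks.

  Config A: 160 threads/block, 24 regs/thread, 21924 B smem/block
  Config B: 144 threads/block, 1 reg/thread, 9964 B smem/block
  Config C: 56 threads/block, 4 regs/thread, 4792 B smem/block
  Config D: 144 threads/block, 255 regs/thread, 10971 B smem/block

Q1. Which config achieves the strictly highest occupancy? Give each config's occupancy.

occupancies: A 5/8, B 9/16, C 7/8, D 9/16

Answer: C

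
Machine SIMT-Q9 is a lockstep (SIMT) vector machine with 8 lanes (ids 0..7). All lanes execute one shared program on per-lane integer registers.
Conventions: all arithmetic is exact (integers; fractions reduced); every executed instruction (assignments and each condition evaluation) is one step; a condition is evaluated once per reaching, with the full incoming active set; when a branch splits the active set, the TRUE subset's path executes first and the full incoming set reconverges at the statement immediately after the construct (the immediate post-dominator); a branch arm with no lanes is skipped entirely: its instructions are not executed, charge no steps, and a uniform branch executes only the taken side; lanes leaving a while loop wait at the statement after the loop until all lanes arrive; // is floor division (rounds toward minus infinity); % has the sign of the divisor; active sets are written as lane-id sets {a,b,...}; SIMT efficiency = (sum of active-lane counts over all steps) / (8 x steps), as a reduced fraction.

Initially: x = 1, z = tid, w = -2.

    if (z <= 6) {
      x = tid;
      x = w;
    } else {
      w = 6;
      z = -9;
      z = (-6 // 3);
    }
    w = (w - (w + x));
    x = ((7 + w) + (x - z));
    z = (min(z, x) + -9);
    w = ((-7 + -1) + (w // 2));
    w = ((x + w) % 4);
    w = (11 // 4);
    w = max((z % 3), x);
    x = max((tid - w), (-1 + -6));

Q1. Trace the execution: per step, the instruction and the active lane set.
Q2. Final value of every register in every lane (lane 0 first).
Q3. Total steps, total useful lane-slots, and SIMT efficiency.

step 0: eval (z <= 6)                {0,1,2,3,4,5,6,7}
step 1: x <- tid                     {0,1,2,3,4,5,6}
step 2: x <- w                       {0,1,2,3,4,5,6}
step 3: w <- 6                       {7}
step 4: z <- -9                      {7}
step 5: z <- (-6 // 3)               {7}
step 6: w <- (w - (w + x))           {0,1,2,3,4,5,6,7}
step 7: x <- ((7 + w) + (x - z))     {0,1,2,3,4,5,6,7}
step 8: z <- (min(z, x) + -9)        {0,1,2,3,4,5,6,7}
step 9: w <- ((-7 + -1) + (w // 2))  {0,1,2,3,4,5,6,7}
step 10: w <- ((x + w) % 4)           {0,1,2,3,4,5,6,7}
step 11: w <- (11 // 4)               {0,1,2,3,4,5,6,7}
step 12: w <- max((z % 3), x)         {0,1,2,3,4,5,6,7}
step 13: x <- max((tid - w), (-1 + -6)) {0,1,2,3,4,5,6,7}

Answer: 14 steps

x: -7,-5,-3,-1,1,3,5,-2
z: -9,-8,-7,-6,-6,-7,-8,-11
w: 7,6,5,4,3,2,1,9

steps = 14; useful = 89; efficiency = 89/112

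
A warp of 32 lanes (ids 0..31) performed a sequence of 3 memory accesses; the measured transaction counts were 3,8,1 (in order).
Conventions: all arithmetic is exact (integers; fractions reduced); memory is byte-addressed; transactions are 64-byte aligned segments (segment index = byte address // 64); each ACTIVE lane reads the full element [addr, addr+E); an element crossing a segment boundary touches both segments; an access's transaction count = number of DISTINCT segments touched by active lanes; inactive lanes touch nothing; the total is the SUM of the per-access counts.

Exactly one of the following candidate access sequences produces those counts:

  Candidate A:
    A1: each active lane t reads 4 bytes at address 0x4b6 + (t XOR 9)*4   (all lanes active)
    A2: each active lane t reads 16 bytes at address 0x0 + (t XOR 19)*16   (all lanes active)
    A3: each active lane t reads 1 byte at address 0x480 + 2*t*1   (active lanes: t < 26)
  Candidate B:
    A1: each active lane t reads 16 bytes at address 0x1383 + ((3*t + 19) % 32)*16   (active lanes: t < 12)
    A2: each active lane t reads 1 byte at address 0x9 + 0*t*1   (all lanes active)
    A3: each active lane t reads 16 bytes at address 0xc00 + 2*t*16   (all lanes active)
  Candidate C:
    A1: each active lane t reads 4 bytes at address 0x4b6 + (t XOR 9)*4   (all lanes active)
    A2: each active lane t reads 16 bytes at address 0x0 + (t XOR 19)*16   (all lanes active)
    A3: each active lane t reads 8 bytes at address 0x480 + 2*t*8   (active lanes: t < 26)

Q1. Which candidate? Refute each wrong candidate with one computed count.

B: A1 gives 9 transactions, not 3
C: A3 gives 7 transactions, not 1
A: all counts match (3,8,1)

Answer: A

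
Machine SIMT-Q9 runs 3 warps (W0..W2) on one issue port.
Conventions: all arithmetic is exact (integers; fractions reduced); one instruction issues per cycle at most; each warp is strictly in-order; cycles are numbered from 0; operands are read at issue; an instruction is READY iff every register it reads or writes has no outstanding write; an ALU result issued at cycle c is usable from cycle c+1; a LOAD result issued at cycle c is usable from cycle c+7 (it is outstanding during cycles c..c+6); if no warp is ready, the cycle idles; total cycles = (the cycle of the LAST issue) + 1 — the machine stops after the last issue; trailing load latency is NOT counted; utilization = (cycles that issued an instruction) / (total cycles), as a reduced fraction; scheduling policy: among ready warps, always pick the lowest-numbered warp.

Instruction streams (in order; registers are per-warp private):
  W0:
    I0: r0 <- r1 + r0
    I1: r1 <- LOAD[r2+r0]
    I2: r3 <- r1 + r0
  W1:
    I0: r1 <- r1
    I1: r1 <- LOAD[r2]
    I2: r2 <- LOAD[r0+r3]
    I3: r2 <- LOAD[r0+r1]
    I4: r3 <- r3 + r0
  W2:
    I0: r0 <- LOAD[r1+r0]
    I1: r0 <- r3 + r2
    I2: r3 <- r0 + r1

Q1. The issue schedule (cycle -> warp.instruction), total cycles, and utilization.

cycle 0: W0.I0
cycle 1: W0.I1
cycle 2: W1.I0
cycle 3: W1.I1
cycle 4: W1.I2
cycle 5: W2.I0
cycle 6: idle
cycle 7: idle
cycle 8: W0.I2
cycle 9: idle
cycle 10: idle
cycle 11: W1.I3
cycle 12: W1.I4
cycle 13: W2.I1
cycle 14: W2.I2

Answer: 15 cycles, utilization 11/15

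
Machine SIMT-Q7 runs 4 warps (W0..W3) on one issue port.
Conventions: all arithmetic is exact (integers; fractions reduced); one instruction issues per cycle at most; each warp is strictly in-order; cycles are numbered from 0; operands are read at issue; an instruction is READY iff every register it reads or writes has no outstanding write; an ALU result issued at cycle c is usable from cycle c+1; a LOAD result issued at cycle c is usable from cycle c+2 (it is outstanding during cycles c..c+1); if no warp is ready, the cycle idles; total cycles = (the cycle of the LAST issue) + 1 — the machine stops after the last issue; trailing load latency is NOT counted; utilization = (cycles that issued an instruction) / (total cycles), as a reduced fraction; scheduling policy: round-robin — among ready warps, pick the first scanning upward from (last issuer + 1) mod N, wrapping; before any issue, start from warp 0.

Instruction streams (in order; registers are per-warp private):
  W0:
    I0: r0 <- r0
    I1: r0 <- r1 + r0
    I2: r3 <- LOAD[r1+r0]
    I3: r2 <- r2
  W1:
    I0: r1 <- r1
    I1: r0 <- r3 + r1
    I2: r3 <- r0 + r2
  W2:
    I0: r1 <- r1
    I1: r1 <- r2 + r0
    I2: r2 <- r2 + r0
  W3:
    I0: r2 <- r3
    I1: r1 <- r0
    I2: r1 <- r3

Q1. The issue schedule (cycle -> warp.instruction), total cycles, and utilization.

cycle 0: W0.I0
cycle 1: W1.I0
cycle 2: W2.I0
cycle 3: W3.I0
cycle 4: W0.I1
cycle 5: W1.I1
cycle 6: W2.I1
cycle 7: W3.I1
cycle 8: W0.I2
cycle 9: W1.I2
cycle 10: W2.I2
cycle 11: W3.I2
cycle 12: W0.I3

Answer: 13 cycles, utilization 1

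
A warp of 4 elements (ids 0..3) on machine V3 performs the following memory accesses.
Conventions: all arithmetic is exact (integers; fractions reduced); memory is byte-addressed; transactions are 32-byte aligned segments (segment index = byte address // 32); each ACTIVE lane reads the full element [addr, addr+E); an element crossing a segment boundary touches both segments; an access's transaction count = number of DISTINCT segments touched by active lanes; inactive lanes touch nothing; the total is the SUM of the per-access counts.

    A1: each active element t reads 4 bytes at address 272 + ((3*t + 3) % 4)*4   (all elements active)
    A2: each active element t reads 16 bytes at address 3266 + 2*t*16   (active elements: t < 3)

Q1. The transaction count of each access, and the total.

A1: 1 transaction
A2: 3 transactions

Answer: 1,3; total 4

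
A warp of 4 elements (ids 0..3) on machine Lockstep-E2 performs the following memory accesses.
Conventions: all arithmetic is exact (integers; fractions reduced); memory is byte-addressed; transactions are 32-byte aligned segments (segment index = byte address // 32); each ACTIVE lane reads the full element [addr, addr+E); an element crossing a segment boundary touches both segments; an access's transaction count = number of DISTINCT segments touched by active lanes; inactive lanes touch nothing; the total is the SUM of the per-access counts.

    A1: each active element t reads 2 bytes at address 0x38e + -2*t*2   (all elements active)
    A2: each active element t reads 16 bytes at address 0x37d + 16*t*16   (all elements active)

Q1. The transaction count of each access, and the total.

A1: 1 transaction
A2: 8 transactions

Answer: 1,8; total 9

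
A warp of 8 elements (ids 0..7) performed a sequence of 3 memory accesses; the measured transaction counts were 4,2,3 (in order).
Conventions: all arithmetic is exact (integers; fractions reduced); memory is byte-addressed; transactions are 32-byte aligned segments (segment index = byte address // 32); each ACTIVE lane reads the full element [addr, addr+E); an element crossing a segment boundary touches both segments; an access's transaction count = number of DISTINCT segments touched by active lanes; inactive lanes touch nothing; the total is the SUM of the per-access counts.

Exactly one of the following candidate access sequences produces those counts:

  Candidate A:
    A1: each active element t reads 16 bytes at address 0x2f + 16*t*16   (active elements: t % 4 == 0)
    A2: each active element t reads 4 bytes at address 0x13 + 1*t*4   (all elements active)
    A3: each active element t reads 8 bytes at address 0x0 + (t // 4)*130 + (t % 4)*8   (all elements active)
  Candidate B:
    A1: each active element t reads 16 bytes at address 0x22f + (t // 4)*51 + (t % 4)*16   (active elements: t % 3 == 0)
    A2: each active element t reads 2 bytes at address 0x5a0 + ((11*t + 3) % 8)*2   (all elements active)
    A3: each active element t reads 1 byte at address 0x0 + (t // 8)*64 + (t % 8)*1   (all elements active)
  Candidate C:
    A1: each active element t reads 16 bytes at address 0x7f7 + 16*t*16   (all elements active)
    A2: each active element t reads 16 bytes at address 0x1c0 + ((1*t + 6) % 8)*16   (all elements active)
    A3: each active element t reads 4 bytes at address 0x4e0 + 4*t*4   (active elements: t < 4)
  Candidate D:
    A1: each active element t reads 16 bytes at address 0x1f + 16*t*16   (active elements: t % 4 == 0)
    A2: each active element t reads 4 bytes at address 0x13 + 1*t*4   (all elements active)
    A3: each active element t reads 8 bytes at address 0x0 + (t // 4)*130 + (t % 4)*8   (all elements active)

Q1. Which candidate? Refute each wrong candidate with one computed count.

A: A1 gives 2 transactions, not 4
B: A2 gives 1 transaction, not 2
C: A1 gives 16 transactions, not 4
D: all counts match (4,2,3)

Answer: D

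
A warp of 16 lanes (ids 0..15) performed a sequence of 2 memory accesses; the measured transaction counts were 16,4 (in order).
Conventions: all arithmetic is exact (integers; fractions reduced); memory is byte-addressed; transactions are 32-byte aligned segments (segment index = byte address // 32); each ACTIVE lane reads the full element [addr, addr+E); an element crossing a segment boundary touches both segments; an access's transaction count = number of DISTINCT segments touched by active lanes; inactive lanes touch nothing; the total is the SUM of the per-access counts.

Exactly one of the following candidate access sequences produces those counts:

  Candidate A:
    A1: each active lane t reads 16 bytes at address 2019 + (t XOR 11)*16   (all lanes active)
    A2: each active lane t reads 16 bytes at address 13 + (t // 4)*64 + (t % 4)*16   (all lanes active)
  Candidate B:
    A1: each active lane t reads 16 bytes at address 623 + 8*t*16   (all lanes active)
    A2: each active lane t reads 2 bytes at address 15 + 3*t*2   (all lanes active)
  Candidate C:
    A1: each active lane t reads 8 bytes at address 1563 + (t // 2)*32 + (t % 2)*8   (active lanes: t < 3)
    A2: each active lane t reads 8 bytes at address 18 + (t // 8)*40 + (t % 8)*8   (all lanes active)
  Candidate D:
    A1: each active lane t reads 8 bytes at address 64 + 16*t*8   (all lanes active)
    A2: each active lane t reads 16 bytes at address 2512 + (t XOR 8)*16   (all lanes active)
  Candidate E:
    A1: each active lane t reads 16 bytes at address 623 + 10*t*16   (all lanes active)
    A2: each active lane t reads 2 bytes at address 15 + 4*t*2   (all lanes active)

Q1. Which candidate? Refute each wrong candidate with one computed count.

A: A1 gives 9 transactions, not 16
C: A1 gives 3 transactions, not 16
D: A2 gives 9 transactions, not 4
E: A2 gives 5 transactions, not 4
B: all counts match (16,4)

Answer: B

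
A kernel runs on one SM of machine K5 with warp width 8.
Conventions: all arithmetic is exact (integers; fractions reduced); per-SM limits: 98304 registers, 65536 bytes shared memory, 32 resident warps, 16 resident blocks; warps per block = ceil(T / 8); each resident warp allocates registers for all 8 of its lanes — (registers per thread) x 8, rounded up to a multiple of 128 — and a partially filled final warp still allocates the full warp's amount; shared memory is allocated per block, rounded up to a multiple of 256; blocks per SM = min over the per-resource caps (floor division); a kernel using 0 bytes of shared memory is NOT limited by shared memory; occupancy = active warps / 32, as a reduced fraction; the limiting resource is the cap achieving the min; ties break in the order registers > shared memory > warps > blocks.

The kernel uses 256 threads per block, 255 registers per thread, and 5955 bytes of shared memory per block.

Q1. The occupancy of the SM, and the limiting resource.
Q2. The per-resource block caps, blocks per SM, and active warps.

Answer: occupancy 1, limited by registers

registers: 1 block
shared memory: 10 blocks
warps: 1 block
blocks: 16 blocks

Answer: 1 block, 32 active warps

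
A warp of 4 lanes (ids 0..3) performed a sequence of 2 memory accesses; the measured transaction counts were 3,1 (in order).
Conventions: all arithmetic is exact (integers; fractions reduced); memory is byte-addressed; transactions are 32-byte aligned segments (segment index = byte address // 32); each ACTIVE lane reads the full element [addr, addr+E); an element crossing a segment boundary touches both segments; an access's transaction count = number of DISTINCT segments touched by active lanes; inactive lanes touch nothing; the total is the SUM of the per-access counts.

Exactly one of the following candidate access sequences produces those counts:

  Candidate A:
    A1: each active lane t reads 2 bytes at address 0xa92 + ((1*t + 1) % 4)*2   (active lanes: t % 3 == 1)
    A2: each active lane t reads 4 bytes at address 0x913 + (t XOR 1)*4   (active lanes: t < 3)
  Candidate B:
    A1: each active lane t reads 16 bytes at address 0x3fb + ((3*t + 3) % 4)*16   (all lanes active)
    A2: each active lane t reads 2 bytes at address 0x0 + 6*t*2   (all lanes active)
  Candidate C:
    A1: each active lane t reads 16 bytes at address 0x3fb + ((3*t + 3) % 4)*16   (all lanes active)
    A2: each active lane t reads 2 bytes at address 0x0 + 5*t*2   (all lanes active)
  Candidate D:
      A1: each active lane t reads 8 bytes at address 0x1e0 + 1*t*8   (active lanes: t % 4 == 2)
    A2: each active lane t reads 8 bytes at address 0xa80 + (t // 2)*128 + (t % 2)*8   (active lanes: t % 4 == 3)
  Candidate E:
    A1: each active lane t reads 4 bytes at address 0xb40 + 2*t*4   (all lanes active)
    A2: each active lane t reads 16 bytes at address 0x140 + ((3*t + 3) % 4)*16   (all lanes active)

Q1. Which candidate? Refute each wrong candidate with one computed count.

A: A1 gives 1 transaction, not 3
B: A2 gives 2 transactions, not 1
D: A1 gives 1 transaction, not 3
E: A1 gives 1 transaction, not 3
C: all counts match (3,1)

Answer: C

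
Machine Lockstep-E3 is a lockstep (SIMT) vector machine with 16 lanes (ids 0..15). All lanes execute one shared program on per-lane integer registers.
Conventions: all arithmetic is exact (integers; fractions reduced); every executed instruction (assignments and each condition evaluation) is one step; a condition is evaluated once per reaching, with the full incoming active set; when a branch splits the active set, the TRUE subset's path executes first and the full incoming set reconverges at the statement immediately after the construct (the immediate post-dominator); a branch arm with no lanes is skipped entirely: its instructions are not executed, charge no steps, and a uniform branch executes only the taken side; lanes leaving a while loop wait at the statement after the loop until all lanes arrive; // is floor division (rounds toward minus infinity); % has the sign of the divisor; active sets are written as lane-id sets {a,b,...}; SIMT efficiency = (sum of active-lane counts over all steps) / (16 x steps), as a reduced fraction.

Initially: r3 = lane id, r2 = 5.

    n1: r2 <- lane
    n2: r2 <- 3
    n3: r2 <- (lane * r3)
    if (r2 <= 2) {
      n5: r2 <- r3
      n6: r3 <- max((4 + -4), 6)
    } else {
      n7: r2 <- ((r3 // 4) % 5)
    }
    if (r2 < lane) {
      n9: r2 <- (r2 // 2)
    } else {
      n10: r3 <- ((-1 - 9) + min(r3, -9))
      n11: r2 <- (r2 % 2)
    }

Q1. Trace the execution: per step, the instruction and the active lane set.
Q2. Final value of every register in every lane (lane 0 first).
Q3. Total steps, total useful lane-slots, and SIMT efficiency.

step 0: r2 <- lane                   {0,1,2,3,4,5,6,7,8,9,10,11,12,13,14,15}
step 1: r2 <- 3                      {0,1,2,3,4,5,6,7,8,9,10,11,12,13,14,15}
step 2: r2 <- (lane * r3)            {0,1,2,3,4,5,6,7,8,9,10,11,12,13,14,15}
step 3: eval (r2 <= 2)               {0,1,2,3,4,5,6,7,8,9,10,11,12,13,14,15}
step 4: r2 <- r3                     {0,1}
step 5: r3 <- max((4 + -4), 6)       {0,1}
step 6: r2 <- ((r3 // 4) % 5)        {2,3,4,5,6,7,8,9,10,11,12,13,14,15}
step 7: eval (r2 < lane)             {0,1,2,3,4,5,6,7,8,9,10,11,12,13,14,15}
step 8: r2 <- (r2 // 2)              {2,3,4,5,6,7,8,9,10,11,12,13,14,15}
step 9: r3 <- ((-1 - 9) + min(r3, -9)) {0,1}
step 10: r2 <- (r2 % 2)               {0,1}

Answer: 11 steps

r3: -19,-19,2,3,4,5,6,7,8,9,10,11,12,13,14,15
r2: 0,1,0,0,0,0,0,0,1,1,1,1,1,1,1,1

steps = 11; useful = 116; efficiency = 116/176 = 29/44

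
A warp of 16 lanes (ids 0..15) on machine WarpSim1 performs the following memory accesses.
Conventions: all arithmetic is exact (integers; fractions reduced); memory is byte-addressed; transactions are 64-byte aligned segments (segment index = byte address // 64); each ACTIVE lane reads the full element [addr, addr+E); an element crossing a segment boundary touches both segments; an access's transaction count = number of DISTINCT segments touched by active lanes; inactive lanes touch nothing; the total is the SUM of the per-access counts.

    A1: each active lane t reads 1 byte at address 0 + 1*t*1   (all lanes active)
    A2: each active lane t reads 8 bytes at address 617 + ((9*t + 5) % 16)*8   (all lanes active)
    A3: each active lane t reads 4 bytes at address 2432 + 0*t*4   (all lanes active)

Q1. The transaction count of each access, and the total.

A1: 1 transaction
A2: 3 transactions
A3: 1 transaction

Answer: 1,3,1; total 5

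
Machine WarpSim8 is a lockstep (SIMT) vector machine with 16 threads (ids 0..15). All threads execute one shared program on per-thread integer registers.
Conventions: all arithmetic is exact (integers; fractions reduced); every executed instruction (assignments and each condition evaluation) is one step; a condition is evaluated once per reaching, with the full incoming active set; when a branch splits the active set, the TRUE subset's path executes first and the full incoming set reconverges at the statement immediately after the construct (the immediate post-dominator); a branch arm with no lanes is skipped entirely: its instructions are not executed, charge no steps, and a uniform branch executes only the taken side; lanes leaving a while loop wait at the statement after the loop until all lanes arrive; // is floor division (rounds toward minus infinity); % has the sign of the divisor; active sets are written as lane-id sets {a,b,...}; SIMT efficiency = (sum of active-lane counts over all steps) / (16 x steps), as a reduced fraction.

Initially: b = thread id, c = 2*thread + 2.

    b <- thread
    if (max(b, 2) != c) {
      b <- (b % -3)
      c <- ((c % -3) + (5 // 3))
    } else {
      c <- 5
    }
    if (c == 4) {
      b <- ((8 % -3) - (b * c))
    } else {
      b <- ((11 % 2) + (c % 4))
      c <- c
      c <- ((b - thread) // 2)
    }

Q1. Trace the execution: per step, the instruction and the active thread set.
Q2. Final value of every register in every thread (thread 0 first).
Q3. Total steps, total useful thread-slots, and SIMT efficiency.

step 0: b <- thread                  {0,1,2,3,4,5,6,7,8,9,10,11,12,13,14,15}
step 1: eval (max(b, 2) != c)        {0,1,2,3,4,5,6,7,8,9,10,11,12,13,14,15}
step 2: b <- (b % -3)                {1,2,3,4,5,6,7,8,9,10,11,12,13,14,15}
step 3: c <- ((c % -3) + (5 // 3))   {1,2,3,4,5,6,7,8,9,10,11,12,13,14,15}
step 4: c <- 5                       {0}
step 5: eval (c == 4)                {0,1,2,3,4,5,6,7,8,9,10,11,12,13,14,15}
step 6: b <- ((11 % 2) + (c % 4))    {0,1,2,3,4,5,6,7,8,9,10,11,12,13,14,15}
step 7: c <- c                       {0,1,2,3,4,5,6,7,8,9,10,11,12,13,14,15}
step 8: c <- ((b - thread) // 2)     {0,1,2,3,4,5,6,7,8,9,10,11,12,13,14,15}

Answer: 9 steps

b: 2,4,2,1,4,2,1,4,2,1,4,2,1,4,2,1
c: 1,1,0,-1,0,-2,-3,-2,-3,-4,-3,-5,-6,-5,-6,-7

steps = 9; useful = 127; efficiency = 127/144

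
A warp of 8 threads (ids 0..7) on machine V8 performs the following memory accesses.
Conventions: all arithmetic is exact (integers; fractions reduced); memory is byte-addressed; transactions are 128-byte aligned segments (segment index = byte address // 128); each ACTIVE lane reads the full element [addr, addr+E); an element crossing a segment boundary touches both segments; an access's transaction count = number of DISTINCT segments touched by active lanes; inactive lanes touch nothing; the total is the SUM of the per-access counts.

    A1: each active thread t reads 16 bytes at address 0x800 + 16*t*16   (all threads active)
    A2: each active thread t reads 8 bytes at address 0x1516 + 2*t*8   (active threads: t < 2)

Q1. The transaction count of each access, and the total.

A1: 8 transactions
A2: 1 transaction

Answer: 8,1; total 9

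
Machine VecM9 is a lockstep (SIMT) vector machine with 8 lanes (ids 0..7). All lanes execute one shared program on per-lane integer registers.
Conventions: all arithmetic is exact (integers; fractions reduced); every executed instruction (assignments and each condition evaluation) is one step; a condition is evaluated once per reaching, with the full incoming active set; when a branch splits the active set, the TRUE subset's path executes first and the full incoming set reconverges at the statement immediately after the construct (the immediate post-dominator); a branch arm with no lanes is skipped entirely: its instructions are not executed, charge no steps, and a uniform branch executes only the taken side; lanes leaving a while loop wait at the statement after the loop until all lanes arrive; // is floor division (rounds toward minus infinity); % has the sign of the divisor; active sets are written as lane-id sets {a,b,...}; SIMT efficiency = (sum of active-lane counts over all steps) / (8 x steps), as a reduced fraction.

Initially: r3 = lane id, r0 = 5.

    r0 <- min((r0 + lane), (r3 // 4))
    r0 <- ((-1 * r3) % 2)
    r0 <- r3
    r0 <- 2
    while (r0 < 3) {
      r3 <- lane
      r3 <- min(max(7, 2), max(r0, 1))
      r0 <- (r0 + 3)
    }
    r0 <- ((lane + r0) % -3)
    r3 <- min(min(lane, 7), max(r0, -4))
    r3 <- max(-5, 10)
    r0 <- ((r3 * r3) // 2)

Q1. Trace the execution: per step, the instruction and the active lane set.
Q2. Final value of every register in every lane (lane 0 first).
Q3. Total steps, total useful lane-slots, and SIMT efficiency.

step 0: r0 <- min((r0 + lane), (r3 // 4)) {0,1,2,3,4,5,6,7}
step 1: r0 <- ((-1 * r3) % 2)        {0,1,2,3,4,5,6,7}
step 2: r0 <- r3                     {0,1,2,3,4,5,6,7}
step 3: r0 <- 2                      {0,1,2,3,4,5,6,7}
step 4: eval (r0 < 3)                {0,1,2,3,4,5,6,7}
step 5: r3 <- lane                   {0,1,2,3,4,5,6,7}
step 6: r3 <- min(max(7, 2), max(r0, 1)) {0,1,2,3,4,5,6,7}
step 7: r0 <- (r0 + 3)               {0,1,2,3,4,5,6,7}
step 8: eval (r0 < 3)                {0,1,2,3,4,5,6,7}
step 9: r0 <- ((lane + r0) % -3)     {0,1,2,3,4,5,6,7}
step 10: r3 <- min(min(lane, 7), max(r0, -4)) {0,1,2,3,4,5,6,7}
step 11: r3 <- max(-5, 10)            {0,1,2,3,4,5,6,7}
step 12: r0 <- ((r3 * r3) // 2)       {0,1,2,3,4,5,6,7}

Answer: 13 steps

r3: 10,10,10,10,10,10,10,10
r0: 50,50,50,50,50,50,50,50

steps = 13; useful = 104; efficiency = 104/104 = 1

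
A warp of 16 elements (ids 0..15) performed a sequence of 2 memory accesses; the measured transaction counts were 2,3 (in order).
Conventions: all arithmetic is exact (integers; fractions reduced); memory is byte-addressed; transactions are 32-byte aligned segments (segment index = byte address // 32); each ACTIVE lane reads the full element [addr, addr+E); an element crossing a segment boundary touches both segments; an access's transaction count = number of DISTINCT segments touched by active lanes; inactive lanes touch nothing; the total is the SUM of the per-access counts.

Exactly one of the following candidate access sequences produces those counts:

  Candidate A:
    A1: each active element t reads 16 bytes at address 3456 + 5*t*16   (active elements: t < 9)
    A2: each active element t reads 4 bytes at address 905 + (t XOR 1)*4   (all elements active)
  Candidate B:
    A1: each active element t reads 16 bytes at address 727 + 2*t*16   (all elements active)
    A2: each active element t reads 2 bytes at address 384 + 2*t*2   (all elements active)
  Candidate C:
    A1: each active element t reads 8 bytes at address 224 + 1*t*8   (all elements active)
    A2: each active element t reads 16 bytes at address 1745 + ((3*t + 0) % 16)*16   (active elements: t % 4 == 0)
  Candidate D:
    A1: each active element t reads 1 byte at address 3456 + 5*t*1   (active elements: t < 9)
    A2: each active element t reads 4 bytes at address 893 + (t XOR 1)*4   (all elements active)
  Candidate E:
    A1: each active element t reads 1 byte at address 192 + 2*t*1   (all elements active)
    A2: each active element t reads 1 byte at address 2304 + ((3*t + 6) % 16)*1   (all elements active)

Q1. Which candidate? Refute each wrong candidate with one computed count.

A: A1 gives 9 transactions, not 2
B: A1 gives 17 transactions, not 2
C: A1 gives 4 transactions, not 2
E: A1 gives 1 transaction, not 2
D: all counts match (2,3)

Answer: D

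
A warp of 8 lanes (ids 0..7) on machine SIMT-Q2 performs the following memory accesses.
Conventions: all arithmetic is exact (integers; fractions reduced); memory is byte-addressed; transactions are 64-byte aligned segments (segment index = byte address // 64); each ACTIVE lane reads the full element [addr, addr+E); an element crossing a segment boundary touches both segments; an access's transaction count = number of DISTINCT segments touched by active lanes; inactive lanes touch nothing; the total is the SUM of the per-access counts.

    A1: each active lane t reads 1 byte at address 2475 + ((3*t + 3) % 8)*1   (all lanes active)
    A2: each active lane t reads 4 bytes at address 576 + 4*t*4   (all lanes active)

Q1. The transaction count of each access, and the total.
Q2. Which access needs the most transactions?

A1: 1 transaction
A2: 2 transactions

Answer: 1,2; total 3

Answer: A2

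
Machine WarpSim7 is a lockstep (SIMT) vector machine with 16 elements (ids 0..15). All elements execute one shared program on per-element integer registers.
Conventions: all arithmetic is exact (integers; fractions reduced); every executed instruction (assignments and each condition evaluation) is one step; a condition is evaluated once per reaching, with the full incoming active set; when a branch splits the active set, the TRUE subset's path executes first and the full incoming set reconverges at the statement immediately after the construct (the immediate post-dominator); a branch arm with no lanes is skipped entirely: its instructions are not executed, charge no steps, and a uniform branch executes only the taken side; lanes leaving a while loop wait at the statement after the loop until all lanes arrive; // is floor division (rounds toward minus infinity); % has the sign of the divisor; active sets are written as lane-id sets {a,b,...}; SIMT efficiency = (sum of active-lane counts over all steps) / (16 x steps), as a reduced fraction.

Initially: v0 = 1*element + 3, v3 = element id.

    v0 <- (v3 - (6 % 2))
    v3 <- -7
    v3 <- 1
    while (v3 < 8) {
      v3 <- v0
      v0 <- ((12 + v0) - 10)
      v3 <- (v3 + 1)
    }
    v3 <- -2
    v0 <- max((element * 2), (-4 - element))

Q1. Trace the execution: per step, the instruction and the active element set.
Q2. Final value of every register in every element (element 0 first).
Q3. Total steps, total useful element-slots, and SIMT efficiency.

step 0: v0 <- (v3 - (6 % 2))         {0,1,2,3,4,5,6,7,8,9,10,11,12,13,14,15}
step 1: v3 <- -7                     {0,1,2,3,4,5,6,7,8,9,10,11,12,13,14,15}
step 2: v3 <- 1                      {0,1,2,3,4,5,6,7,8,9,10,11,12,13,14,15}
step 3: eval (v3 < 8)                {0,1,2,3,4,5,6,7,8,9,10,11,12,13,14,15}
step 4: v3 <- v0                     {0,1,2,3,4,5,6,7,8,9,10,11,12,13,14,15}
step 5: v0 <- ((12 + v0) - 10)       {0,1,2,3,4,5,6,7,8,9,10,11,12,13,14,15}
step 6: v3 <- (v3 + 1)               {0,1,2,3,4,5,6,7,8,9,10,11,12,13,14,15}
step 7: eval (v3 < 8)                {0,1,2,3,4,5,6,7,8,9,10,11,12,13,14,15}
step 8: v3 <- v0                     {0,1,2,3,4,5,6}
step 9: v0 <- ((12 + v0) - 10)       {0,1,2,3,4,5,6}
step 10: v3 <- (v3 + 1)               {0,1,2,3,4,5,6}
step 11: eval (v3 < 8)                {0,1,2,3,4,5,6}
step 12: v3 <- v0                     {0,1,2,3,4}
step 13: v0 <- ((12 + v0) - 10)       {0,1,2,3,4}
step 14: v3 <- (v3 + 1)               {0,1,2,3,4}
step 15: eval (v3 < 8)                {0,1,2,3,4}
step 16: v3 <- v0                     {0,1,2}
step 17: v0 <- ((12 + v0) - 10)       {0,1,2}
step 18: v3 <- (v3 + 1)               {0,1,2}
step 19: eval (v3 < 8)                {0,1,2}
step 20: v3 <- v0                     {0}
step 21: v0 <- ((12 + v0) - 10)       {0}
step 22: v3 <- (v3 + 1)               {0}
step 23: eval (v3 < 8)                {0}
step 24: v3 <- -2                     {0,1,2,3,4,5,6,7,8,9,10,11,12,13,14,15}
step 25: v0 <- max((element * 2), (-4 - element)) {0,1,2,3,4,5,6,7,8,9,10,11,12,13,14,15}

Answer: 26 steps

v0: 0,2,4,6,8,10,12,14,16,18,20,22,24,26,28,30
v3: -2,-2,-2,-2,-2,-2,-2,-2,-2,-2,-2,-2,-2,-2,-2,-2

steps = 26; useful = 224; efficiency = 224/416 = 7/13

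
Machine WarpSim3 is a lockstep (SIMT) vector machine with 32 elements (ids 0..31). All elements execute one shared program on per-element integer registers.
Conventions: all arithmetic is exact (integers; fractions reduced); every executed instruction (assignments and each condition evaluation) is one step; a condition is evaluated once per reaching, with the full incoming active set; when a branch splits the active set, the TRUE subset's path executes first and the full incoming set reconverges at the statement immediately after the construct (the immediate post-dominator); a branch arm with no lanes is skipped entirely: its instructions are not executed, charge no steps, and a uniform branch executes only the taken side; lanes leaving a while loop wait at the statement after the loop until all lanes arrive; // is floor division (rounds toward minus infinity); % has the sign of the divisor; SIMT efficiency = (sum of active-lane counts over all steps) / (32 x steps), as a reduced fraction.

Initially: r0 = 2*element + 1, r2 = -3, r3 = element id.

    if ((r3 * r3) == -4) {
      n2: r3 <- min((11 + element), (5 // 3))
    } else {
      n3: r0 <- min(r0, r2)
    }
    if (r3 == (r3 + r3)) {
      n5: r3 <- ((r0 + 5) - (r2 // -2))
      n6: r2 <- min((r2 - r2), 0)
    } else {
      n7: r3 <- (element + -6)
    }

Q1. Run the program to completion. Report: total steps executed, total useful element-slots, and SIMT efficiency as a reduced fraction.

Answer: 6 steps, 129 useful, 43/64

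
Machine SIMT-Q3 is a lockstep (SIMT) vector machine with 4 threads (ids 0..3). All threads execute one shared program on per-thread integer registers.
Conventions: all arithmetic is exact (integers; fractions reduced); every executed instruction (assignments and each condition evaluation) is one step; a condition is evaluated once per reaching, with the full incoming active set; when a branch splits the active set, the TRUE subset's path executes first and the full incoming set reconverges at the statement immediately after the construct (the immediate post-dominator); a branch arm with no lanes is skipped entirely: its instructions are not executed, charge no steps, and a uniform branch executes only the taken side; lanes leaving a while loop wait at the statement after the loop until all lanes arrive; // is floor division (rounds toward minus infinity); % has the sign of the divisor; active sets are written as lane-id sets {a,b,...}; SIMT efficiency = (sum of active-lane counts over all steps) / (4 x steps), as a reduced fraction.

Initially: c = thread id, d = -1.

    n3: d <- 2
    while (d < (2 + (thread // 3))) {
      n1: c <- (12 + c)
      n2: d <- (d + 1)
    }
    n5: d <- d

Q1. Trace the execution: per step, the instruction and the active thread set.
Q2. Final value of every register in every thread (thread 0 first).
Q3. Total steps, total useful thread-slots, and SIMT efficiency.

step 0: d <- 2                       {0,1,2,3}
step 1: eval (d < (2 + (thread // 3))) {0,1,2,3}
step 2: c <- (12 + c)                {3}
step 3: d <- (d + 1)                 {3}
step 4: eval (d < (2 + (thread // 3))) {3}
step 5: d <- d                       {0,1,2,3}

Answer: 6 steps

c: 0,1,2,15
d: 2,2,2,3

steps = 6; useful = 15; efficiency = 15/24 = 5/8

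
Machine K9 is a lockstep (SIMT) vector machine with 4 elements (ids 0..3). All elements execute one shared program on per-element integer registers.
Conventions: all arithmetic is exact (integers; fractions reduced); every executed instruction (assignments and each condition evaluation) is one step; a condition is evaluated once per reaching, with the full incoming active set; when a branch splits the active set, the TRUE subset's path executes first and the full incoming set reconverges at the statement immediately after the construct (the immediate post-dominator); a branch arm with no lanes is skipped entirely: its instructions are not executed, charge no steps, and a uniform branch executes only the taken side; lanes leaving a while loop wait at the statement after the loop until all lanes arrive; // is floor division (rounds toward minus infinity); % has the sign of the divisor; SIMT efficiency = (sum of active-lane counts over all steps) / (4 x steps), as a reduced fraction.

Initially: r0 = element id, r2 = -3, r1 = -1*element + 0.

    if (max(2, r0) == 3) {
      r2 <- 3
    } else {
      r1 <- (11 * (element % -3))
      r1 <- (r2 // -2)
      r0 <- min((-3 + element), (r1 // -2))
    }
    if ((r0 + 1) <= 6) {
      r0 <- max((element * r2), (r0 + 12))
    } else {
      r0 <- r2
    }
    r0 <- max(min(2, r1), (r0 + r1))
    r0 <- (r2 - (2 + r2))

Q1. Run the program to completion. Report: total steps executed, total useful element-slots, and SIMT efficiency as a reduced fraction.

Answer: 9 steps, 30 useful, 5/6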